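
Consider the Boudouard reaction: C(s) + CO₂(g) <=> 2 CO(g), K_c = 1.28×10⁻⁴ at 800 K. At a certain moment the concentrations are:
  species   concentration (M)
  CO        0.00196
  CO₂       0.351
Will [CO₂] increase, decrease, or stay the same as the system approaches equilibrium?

(C is a pure solid — omitted from Q_c.)
Q_c = [CO]² / [CO₂] = (0.00196)² / (0.351) = 1.09×10⁻⁵
Q_c = 1.09×10⁻⁵ < K_c = 1.28×10⁻⁴: net forward reaction.
CO₂ is a reactant, so it decreases.

decrease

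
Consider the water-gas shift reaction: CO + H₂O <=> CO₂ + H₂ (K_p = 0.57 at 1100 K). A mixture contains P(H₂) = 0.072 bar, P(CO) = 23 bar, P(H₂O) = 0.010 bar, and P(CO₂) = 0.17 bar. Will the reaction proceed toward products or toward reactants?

toward products

Q_p = P(CO₂)·P(H₂) / (P(CO)·P(H₂O)) = (0.17)·(0.072) / ((23)·(0.010)) = 0.053
Q_p = 0.053 < K_p = 0.57, so the forward reaction proceeds.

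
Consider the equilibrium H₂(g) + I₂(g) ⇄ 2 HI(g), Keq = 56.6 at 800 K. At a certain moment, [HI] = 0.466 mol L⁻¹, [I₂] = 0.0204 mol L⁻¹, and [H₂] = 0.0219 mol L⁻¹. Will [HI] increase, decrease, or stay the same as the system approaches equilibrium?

decrease

Q = [HI]² / ([H₂]·[I₂]) = (0.466)² / ((0.0219)·(0.0204)) = 486
Q = 486 > Keq = 56.6: net reverse reaction.
HI is a product, so it decreases.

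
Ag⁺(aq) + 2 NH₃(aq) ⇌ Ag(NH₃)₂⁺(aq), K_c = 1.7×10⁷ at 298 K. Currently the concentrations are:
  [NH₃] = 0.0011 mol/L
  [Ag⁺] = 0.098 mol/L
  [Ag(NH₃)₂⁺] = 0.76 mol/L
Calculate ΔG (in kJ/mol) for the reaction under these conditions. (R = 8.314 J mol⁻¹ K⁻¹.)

Q_c = [Ag(NH₃)₂⁺] / ([Ag⁺]·[NH₃]²) = (0.76) / ((0.098)·(0.0011)²) = 6.41×10⁶
ΔG = RT ln(Q_c/K_c) = (8.314 J mol⁻¹ K⁻¹)(298 K) × ln(6.41×10⁶/1.7×10⁷)
   = (2.478 kJ/mol)(-0.9754) = -2.42 kJ/mol
ΔG < 0, so the forward reaction is spontaneous (proceeds forward).

ΔG = -2.42 kJ/mol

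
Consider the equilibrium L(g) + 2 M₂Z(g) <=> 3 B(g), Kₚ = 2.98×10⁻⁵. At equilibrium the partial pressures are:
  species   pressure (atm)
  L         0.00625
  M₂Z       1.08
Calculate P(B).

At equilibrium, Kₚ = P(B)³ / (P(L)·P(M₂Z)²) = 2.98×10⁻⁵.
(P(B))³ / ((0.00625)·(1.08)²) = 2.98×10⁻⁵
P(B)³ = 2.17×10⁻⁷ ⇒ P(B) = 0.00601 atm

P(B) = 0.00601 atm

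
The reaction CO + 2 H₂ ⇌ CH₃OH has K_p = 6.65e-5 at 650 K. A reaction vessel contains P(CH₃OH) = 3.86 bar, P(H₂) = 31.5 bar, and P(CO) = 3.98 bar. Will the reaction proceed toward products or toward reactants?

reverse (toward reactants)

Q_p = P(CH₃OH) / (P(CO)·P(H₂)²) = (3.86) / ((3.98)·(31.5)²) = 9.77e-4
Q_p = 9.77e-4 > K_p = 6.65e-5, so the reverse reaction proceeds.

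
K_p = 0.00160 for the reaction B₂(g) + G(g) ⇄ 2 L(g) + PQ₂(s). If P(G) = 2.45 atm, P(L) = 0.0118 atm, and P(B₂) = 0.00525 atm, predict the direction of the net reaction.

(PQ₂ is a pure solid — omitted from Q_p.)
Q_p = P(L)² / (P(B₂)·P(G)) = (0.0118)² / ((0.00525)·(2.45)) = 0.0108
Q_p = 0.0108 > K_p = 0.00160, so the reverse reaction proceeds.

to the left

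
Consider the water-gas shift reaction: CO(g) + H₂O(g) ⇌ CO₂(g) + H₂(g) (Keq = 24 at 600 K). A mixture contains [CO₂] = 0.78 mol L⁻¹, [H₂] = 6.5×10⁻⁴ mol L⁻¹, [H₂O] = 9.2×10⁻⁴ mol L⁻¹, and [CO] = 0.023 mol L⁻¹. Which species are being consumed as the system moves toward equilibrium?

Q = [CO₂]·[H₂] / ([CO]·[H₂O]) = (0.78)·(6.5×10⁻⁴) / ((0.023)·(9.2×10⁻⁴)) = 24
Q = 24 = Keq; the system is at equilibrium.

none (at equilibrium)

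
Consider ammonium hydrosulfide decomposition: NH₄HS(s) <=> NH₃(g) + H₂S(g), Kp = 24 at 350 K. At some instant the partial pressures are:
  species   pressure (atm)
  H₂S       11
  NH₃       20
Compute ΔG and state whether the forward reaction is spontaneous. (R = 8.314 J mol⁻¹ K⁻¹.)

(NH₄HS is a pure solid — omitted from Qp.)
Qp = P(NH₃)·P(H₂S) = (20)·(11) = 220
ΔG = RT ln(Qp/Kp) = (8.314 J mol⁻¹ K⁻¹)(350 K) × ln(220/24)
   = (2.910 kJ/mol)(2.216) = 6.45 kJ/mol
ΔG > 0, so the forward reaction is non-spontaneous (proceeds in reverse).

ΔG = 6.45 kJ/mol; the forward reaction is non-spontaneous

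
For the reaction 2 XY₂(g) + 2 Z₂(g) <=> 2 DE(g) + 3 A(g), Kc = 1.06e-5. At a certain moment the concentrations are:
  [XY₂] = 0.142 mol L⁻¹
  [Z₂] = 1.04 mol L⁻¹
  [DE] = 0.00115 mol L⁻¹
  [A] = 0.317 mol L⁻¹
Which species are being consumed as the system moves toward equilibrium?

XY₂, Z₂ (reactants)

Qc = [DE]²·[A]³ / ([XY₂]²·[Z₂]²) = (0.00115)²·(0.317)³ / ((0.142)²·(1.04)²) = 1.93e-6
Qc = 1.93e-6 < Kc = 1.06e-5: net forward reaction.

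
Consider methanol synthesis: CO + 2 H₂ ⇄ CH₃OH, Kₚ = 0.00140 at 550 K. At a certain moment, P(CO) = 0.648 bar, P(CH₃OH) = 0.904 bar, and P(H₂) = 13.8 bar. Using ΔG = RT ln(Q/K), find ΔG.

Qₚ = P(CH₃OH) / (P(CO)·P(H₂)²) = (0.904) / ((0.648)·(13.8)²) = 0.00733
ΔG = RT ln(Qₚ/Kₚ) = (8.314 J mol⁻¹ K⁻¹)(550 K) × ln(0.00733/0.00140)
   = (4.573 kJ/mol)(1.656) = 7.57 kJ/mol
ΔG > 0, so the forward reaction is non-spontaneous (proceeds in reverse).

ΔG = 7.57 kJ/mol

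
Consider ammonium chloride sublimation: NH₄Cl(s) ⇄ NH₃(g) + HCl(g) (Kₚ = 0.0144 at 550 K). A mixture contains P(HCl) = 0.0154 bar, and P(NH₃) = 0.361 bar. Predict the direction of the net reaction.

toward products

(NH₄Cl is a pure solid — omitted from Qₚ.)
Qₚ = P(NH₃)·P(HCl) = (0.361)·(0.0154) = 0.00556
Qₚ = 0.00556 < Kₚ = 0.0144, so the forward reaction proceeds.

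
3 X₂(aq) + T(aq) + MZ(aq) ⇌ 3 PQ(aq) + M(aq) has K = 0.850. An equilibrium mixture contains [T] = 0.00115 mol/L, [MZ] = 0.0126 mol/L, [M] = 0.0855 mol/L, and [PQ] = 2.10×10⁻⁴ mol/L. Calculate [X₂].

At equilibrium, K = [PQ]³·[M] / ([X₂]³·[T]·[MZ]) = 0.850.
(2.10×10⁻⁴)³·(0.0855) / (([X₂])³·(0.00115)·(0.0126)) = 0.850
[X₂]³ = 6.43×10⁻⁸ ⇒ [X₂] = 0.00401 mol/L

[X₂] = 0.00401 mol/L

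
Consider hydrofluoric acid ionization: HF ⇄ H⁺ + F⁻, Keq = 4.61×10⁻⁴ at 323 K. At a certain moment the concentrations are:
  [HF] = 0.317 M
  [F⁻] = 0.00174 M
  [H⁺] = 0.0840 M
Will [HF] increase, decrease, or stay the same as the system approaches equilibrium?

Q = [H⁺]·[F⁻] / [HF] = (0.0840)·(0.00174) / (0.317) = 4.61×10⁻⁴
Q = 4.61×10⁻⁴ = Keq; the system is at equilibrium.

stay the same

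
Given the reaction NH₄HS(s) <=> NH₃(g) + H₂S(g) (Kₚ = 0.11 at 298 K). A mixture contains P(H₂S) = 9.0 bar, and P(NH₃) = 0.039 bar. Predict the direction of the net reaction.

to the left

(NH₄HS is a pure solid — omitted from Qₚ.)
Qₚ = P(NH₃)·P(H₂S) = (0.039)·(9.0) = 0.35
Qₚ = 0.35 > Kₚ = 0.11, so the reverse reaction proceeds.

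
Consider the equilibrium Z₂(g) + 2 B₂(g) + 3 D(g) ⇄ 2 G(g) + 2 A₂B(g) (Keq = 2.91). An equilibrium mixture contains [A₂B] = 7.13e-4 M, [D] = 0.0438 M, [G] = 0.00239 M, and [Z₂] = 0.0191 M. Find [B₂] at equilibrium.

[B₂] = 7.89e-4 M

At equilibrium, Keq = [G]²·[A₂B]² / ([Z₂]·[B₂]²·[D]³) = 2.91.
(0.00239)²·(7.13e-4)² / ((0.0191)·([B₂])²·(0.0438)³) = 2.91
[B₂]² = 6.22e-7 ⇒ [B₂] = 7.89e-4 M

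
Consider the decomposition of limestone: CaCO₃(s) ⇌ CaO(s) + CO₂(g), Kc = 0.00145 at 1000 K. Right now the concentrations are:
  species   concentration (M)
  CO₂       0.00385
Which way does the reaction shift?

(CaCO₃, CaO are pure solids — omitted from Qc.)
Qc = [CO₂] = 0.00385
Qc = 0.00385 > Kc = 0.00145, so the reverse reaction proceeds.

in the reverse direction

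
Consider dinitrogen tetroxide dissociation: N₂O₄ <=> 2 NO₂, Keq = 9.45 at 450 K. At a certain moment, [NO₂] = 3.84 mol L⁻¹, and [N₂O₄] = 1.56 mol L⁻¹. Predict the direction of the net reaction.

at equilibrium

Q = [NO₂]² / [N₂O₄] = (3.84)² / (1.56) = 9.45
Q = 9.45 = Keq, so the system is already at equilibrium.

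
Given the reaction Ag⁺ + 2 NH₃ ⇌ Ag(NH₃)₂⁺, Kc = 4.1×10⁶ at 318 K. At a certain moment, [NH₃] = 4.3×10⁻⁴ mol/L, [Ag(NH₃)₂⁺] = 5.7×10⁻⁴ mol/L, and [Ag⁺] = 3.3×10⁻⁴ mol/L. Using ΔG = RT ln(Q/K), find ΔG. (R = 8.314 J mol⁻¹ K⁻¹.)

ΔG = 2.18 kJ/mol

Qc = [Ag(NH₃)₂⁺] / ([Ag⁺]·[NH₃]²) = (5.7×10⁻⁴) / ((3.3×10⁻⁴)·(4.3×10⁻⁴)²) = 9.34×10⁶
ΔG = RT ln(Qc/Kc) = (8.314 J mol⁻¹ K⁻¹)(318 K) × ln(9.34×10⁶/4.1×10⁶)
   = (2.644 kJ/mol)(0.8233) = 2.18 kJ/mol
ΔG > 0, so the forward reaction is non-spontaneous (proceeds in reverse).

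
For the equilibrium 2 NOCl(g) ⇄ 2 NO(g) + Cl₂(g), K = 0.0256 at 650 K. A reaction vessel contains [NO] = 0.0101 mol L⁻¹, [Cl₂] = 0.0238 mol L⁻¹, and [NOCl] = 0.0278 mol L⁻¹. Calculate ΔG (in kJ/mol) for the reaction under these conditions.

ΔG = -11.3 kJ/mol

Q = [NO]²·[Cl₂] / [NOCl]² = (0.0101)²·(0.0238) / (0.0278)² = 0.00314
ΔG = RT ln(Q/K) = (8.314 J mol⁻¹ K⁻¹)(650 K) × ln(0.00314/0.0256)
   = (5.404 kJ/mol)(-2.098) = -11.3 kJ/mol
ΔG < 0, so the forward reaction is spontaneous (proceeds forward).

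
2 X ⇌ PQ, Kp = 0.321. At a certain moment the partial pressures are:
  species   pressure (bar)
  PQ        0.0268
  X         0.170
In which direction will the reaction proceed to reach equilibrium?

Qp = P(PQ) / P(X)² = (0.0268) / (0.170)² = 0.927
Qp = 0.927 > Kp = 0.321, so the reverse reaction proceeds.

in the reverse direction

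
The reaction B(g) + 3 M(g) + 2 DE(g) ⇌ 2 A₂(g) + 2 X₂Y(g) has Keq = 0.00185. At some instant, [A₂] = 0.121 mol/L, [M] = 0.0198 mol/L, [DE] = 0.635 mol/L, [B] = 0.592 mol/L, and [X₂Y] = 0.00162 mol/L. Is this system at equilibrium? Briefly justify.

Q = [A₂]²·[X₂Y]² / ([B]·[M]³·[DE]²) = (0.121)²·(0.00162)² / ((0.592)·(0.0198)³·(0.635)²) = 0.0207
Q = 0.0207 > Keq = 0.00185: net reverse reaction.

no; Q > K, reaction proceeds in reverse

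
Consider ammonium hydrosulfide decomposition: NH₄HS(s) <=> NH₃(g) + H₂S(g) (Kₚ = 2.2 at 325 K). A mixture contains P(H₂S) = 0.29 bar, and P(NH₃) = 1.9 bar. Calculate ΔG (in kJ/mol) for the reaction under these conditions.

(NH₄HS is a pure solid — omitted from Qₚ.)
Qₚ = P(NH₃)·P(H₂S) = (1.9)·(0.29) = 0.551
ΔG = RT ln(Qₚ/Kₚ) = (8.314 J mol⁻¹ K⁻¹)(325 K) × ln(0.551/2.2)
   = (2.702 kJ/mol)(-1.384) = -3.74 kJ/mol
ΔG < 0, so the forward reaction is spontaneous (proceeds forward).

ΔG = -3.74 kJ/mol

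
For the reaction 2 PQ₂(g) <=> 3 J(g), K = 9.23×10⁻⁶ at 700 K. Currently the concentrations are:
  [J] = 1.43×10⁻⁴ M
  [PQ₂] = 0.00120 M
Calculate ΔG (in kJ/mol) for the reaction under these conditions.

Q = [J]³ / [PQ₂]² = (1.43×10⁻⁴)³ / (0.00120)² = 2.03×10⁻⁶
ΔG = RT ln(Q/K) = (8.314 J mol⁻¹ K⁻¹)(700 K) × ln(2.03×10⁻⁶/9.23×10⁻⁶)
   = (5.820 kJ/mol)(-1.514) = -8.81 kJ/mol
ΔG < 0, so the forward reaction is spontaneous (proceeds forward).

ΔG = -8.81 kJ/mol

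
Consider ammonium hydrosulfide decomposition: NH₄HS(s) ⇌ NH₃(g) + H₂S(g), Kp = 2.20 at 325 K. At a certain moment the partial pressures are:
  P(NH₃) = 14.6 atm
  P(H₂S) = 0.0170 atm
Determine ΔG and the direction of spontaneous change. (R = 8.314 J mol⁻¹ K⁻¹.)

(NH₄HS is a pure solid — omitted from Qp.)
Qp = P(NH₃)·P(H₂S) = (14.6)·(0.0170) = 0.248
ΔG = RT ln(Qp/Kp) = (8.314 J mol⁻¹ K⁻¹)(325 K) × ln(0.248/2.20)
   = (2.702 kJ/mol)(-2.183) = -5.90 kJ/mol
ΔG < 0, so the forward reaction is spontaneous (proceeds forward).

ΔG = -5.90 kJ/mol; the forward reaction is spontaneous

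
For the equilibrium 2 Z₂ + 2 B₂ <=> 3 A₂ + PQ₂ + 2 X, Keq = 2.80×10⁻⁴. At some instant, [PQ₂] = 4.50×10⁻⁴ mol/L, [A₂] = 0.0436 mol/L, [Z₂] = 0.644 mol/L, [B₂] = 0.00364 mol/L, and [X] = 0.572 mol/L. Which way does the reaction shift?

Q = [A₂]³·[PQ₂]·[X]² / ([Z₂]²·[B₂]²) = (0.0436)³·(4.50×10⁻⁴)·(0.572)² / ((0.644)²·(0.00364)²) = 0.00222
Q = 0.00222 > Keq = 2.80×10⁻⁴, so the reverse reaction proceeds.

reverse (toward reactants)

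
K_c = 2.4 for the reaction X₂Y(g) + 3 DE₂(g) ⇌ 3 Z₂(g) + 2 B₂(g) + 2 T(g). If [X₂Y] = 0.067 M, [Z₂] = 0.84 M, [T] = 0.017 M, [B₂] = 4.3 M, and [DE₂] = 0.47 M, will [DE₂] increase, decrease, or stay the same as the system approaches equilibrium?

Q_c = [Z₂]³·[B₂]²·[T]² / ([X₂Y]·[DE₂]³) = (0.84)³·(4.3)²·(0.017)² / ((0.067)·(0.47)³) = 0.46
Q_c = 0.46 < K_c = 2.4: net forward reaction.
DE₂ is a reactant, so it decreases.

decrease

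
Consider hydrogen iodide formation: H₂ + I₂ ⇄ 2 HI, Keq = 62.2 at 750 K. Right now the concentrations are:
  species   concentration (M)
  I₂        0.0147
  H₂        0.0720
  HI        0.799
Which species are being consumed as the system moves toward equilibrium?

Q = [HI]² / ([H₂]·[I₂]) = (0.799)² / ((0.0720)·(0.0147)) = 603
Q = 603 > Keq = 62.2: net reverse reaction.

HI (products)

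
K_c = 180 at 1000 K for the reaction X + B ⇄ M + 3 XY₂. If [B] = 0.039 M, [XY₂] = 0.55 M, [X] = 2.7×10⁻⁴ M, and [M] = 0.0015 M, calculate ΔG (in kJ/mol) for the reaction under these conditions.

Q_c = [M]·[XY₂]³ / ([X]·[B]) = (0.0015)·(0.55)³ / ((2.7×10⁻⁴)·(0.039)) = 23.7
ΔG = RT ln(Q_c/K_c) = (8.314 J mol⁻¹ K⁻¹)(1000 K) × ln(23.7/180)
   = (8.314 kJ/mol)(-2.027) = -16.9 kJ/mol
ΔG < 0, so the forward reaction is spontaneous (proceeds forward).

ΔG = -16.9 kJ/mol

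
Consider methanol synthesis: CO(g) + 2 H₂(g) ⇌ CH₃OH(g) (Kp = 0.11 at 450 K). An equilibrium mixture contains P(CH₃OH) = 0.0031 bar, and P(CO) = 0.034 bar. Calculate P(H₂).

At equilibrium, Kp = P(CH₃OH) / (P(CO)·P(H₂)²) = 0.11.
(0.0031) / ((0.034)·(P(H₂))²) = 0.11
P(H₂)² = 0.829 ⇒ P(H₂) = 0.91 bar

P(H₂) = 0.91 bar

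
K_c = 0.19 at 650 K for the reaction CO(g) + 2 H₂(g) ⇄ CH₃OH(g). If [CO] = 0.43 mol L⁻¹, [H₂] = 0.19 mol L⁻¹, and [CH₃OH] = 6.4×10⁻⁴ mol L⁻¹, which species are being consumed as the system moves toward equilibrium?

Q_c = [CH₃OH] / ([CO]·[H₂]²) = (6.4×10⁻⁴) / ((0.43)·(0.19)²) = 0.041
Q_c = 0.041 < K_c = 0.19: net forward reaction.

CO, H₂ (reactants)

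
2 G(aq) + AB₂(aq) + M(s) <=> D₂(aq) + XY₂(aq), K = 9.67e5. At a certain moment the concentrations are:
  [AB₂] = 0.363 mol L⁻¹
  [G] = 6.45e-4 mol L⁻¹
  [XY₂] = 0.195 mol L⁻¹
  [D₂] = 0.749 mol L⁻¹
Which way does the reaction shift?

(M is a pure solid — omitted from Q.)
Q = [D₂]·[XY₂] / ([G]²·[AB₂]) = (0.749)·(0.195) / ((6.45e-4)²·(0.363)) = 9.67e5
Q = 9.67e5 = K, so the system is already at equilibrium.

no net change (already at equilibrium)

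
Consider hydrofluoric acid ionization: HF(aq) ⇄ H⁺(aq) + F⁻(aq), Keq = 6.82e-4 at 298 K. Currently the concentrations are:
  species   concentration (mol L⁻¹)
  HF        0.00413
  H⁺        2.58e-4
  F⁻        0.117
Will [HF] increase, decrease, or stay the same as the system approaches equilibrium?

increase

Q = [H⁺]·[F⁻] / [HF] = (2.58e-4)·(0.117) / (0.00413) = 0.00731
Q = 0.00731 > Keq = 6.82e-4: net reverse reaction.
HF is a reactant, so it increases.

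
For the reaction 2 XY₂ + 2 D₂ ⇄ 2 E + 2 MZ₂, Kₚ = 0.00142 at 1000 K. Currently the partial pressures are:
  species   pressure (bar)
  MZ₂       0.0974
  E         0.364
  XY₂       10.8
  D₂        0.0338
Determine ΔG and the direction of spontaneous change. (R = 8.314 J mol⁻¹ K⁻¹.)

ΔG = 15.7 kJ/mol; the forward reaction is non-spontaneous

Qₚ = P(E)²·P(MZ₂)² / (P(XY₂)²·P(D₂)²) = (0.364)²·(0.0974)² / ((10.8)²·(0.0338)²) = 0.00943
ΔG = RT ln(Qₚ/Kₚ) = (8.314 J mol⁻¹ K⁻¹)(1000 K) × ln(0.00943/0.00142)
   = (8.314 kJ/mol)(1.893) = 15.7 kJ/mol
ΔG > 0, so the forward reaction is non-spontaneous (proceeds in reverse).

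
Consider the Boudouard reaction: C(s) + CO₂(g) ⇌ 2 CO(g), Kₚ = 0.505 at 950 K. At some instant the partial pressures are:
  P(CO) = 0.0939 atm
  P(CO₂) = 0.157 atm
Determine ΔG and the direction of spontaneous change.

ΔG = -17.3 kJ/mol; the forward reaction is spontaneous

(C is a pure solid — omitted from Qₚ.)
Qₚ = P(CO)² / P(CO₂) = (0.0939)² / (0.157) = 0.0562
ΔG = RT ln(Qₚ/Kₚ) = (8.314 J mol⁻¹ K⁻¹)(950 K) × ln(0.0562/0.505)
   = (7.898 kJ/mol)(-2.196) = -17.3 kJ/mol
ΔG < 0, so the forward reaction is spontaneous (proceeds forward).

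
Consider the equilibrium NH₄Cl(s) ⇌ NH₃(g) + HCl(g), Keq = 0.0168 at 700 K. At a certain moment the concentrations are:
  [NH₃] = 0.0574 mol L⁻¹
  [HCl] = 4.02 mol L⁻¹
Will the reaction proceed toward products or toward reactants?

(NH₄Cl is a pure solid — omitted from Q.)
Q = [NH₃]·[HCl] = (0.0574)·(4.02) = 0.231
Q = 0.231 > Keq = 0.0168, so the reverse reaction proceeds.

in the reverse direction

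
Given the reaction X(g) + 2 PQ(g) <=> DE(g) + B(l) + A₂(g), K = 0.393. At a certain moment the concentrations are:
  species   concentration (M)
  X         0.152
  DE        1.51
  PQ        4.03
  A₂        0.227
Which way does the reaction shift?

toward products

(B is a pure liquid — omitted from Q.)
Q = [DE]·[A₂] / ([X]·[PQ]²) = (1.51)·(0.227) / ((0.152)·(4.03)²) = 0.139
Q = 0.139 < K = 0.393, so the forward reaction proceeds.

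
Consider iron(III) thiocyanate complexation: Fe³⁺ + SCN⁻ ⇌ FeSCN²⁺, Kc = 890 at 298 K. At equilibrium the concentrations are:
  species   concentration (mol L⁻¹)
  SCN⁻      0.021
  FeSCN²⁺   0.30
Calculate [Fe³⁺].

At equilibrium, Kc = [FeSCN²⁺] / ([Fe³⁺]·[SCN⁻]) = 890.
(0.30) / (([Fe³⁺])·(0.021)) = 890
[Fe³⁺] = 0.0161 = 0.016 mol L⁻¹

[Fe³⁺] = 0.016 mol L⁻¹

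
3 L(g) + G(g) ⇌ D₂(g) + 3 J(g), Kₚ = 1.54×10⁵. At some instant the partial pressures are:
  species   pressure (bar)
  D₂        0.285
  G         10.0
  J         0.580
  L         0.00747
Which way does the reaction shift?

Qₚ = P(D₂)·P(J)³ / (P(L)³·P(G)) = (0.285)·(0.580)³ / ((0.00747)³·(10.0)) = 13300
Qₚ = 13300 < Kₚ = 1.54×10⁵, so the forward reaction proceeds.

toward products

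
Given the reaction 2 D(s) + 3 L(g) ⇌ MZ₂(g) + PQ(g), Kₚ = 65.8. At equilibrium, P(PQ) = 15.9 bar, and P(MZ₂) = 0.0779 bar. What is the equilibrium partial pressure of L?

(D is a pure solid — omitted from Kₚ.)
At equilibrium, Kₚ = P(MZ₂)·P(PQ) / P(L)³ = 65.8.
(0.0779)·(15.9) / (P(L))³ = 65.8
P(L)³ = 0.0188 ⇒ P(L) = 0.266 bar

P(L) = 0.266 bar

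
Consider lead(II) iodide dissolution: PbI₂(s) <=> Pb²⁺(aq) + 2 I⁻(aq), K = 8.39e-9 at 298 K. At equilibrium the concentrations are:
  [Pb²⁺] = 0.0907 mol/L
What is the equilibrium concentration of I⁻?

(PbI₂ is a pure solid — omitted from K.)
At equilibrium, K = [Pb²⁺]·[I⁻]² = 8.39e-9.
(0.0907)·([I⁻])² = 8.39e-9
[I⁻]² = 9.25e-8 ⇒ [I⁻] = 3.04e-4 mol/L

[I⁻] = 3.04e-4 mol/L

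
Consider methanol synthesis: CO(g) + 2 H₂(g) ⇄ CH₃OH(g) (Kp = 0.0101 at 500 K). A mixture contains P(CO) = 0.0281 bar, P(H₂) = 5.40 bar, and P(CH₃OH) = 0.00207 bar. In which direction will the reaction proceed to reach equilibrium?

Qp = P(CH₃OH) / (P(CO)·P(H₂)²) = (0.00207) / ((0.0281)·(5.40)²) = 0.00253
Qp = 0.00253 < Kp = 0.0101, so the forward reaction proceeds.

forward (toward products)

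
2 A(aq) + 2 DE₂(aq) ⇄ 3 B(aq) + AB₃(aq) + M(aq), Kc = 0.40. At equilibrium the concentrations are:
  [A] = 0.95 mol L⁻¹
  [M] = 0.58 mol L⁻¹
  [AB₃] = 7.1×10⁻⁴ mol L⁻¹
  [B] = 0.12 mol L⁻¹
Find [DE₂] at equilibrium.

At equilibrium, Kc = [B]³·[AB₃]·[M] / ([A]²·[DE₂]²) = 0.40.
(0.12)³·(7.1×10⁻⁴)·(0.58) / ((0.95)²·([DE₂])²) = 0.40
[DE₂]² = 1.97×10⁻⁶ ⇒ [DE₂] = 0.0014 mol L⁻¹

[DE₂] = 0.0014 mol L⁻¹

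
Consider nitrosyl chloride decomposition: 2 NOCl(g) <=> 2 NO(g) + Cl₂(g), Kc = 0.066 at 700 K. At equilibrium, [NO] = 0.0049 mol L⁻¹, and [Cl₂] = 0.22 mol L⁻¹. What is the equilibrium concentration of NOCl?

At equilibrium, Kc = [NO]²·[Cl₂] / [NOCl]² = 0.066.
(0.0049)²·(0.22) / ([NOCl])² = 0.066
[NOCl]² = 8.00×10⁻⁵ ⇒ [NOCl] = 0.0089 mol L⁻¹

[NOCl] = 0.0089 mol L⁻¹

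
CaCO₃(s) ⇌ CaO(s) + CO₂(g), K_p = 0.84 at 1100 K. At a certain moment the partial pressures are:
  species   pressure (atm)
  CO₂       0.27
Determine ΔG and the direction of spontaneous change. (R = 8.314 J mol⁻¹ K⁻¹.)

ΔG = -10.4 kJ/mol; the forward reaction is spontaneous

(CaCO₃, CaO are pure solids — omitted from Q_p.)
Q_p = P(CO₂) = 0.270
ΔG = RT ln(Q_p/K_p) = (8.314 J mol⁻¹ K⁻¹)(1100 K) × ln(0.270/0.84)
   = (9.145 kJ/mol)(-1.135) = -10.4 kJ/mol
ΔG < 0, so the forward reaction is spontaneous (proceeds forward).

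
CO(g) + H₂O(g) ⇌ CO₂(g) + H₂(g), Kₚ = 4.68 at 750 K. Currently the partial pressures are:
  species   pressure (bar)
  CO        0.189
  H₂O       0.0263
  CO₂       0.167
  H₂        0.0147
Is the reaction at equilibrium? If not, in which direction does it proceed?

Qₚ = P(CO₂)·P(H₂) / (P(CO)·P(H₂O)) = (0.167)·(0.0147) / ((0.189)·(0.0263)) = 0.494
Qₚ = 0.494 < Kₚ = 4.68, so the forward reaction proceeds.

in the forward direction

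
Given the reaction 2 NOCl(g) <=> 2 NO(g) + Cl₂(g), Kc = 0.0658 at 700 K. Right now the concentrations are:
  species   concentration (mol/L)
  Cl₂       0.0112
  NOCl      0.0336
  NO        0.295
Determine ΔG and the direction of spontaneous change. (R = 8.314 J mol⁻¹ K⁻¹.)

ΔG = 15.0 kJ/mol; the forward reaction is non-spontaneous

Qc = [NO]²·[Cl₂] / [NOCl]² = (0.295)²·(0.0112) / (0.0336)² = 0.863
ΔG = RT ln(Qc/Kc) = (8.314 J mol⁻¹ K⁻¹)(700 K) × ln(0.863/0.0658)
   = (5.820 kJ/mol)(2.574) = 15.0 kJ/mol
ΔG > 0, so the forward reaction is non-spontaneous (proceeds in reverse).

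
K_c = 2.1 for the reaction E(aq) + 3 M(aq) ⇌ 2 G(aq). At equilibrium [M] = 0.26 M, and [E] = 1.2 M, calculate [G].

At equilibrium, K_c = [G]² / ([E]·[M]³) = 2.1.
([G])² / ((1.2)·(0.26)³) = 2.1
[G]² = 0.0443 ⇒ [G] = 0.21 M

[G] = 0.21 M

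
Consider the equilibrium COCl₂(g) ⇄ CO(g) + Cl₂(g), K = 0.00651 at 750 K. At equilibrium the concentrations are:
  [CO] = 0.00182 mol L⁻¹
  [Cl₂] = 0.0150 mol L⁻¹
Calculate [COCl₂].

At equilibrium, K = [CO]·[Cl₂] / [COCl₂] = 0.00651.
(0.00182)·(0.0150) / ([COCl₂]) = 0.00651
[COCl₂] = 0.00419 mol L⁻¹

[COCl₂] = 0.00419 mol L⁻¹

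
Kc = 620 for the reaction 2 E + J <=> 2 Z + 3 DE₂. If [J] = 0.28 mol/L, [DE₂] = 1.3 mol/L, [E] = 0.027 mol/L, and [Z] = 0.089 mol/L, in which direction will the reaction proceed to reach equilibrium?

Qc = [Z]²·[DE₂]³ / ([E]²·[J]) = (0.089)²·(1.3)³ / ((0.027)²·(0.28)) = 85
Qc = 85 < Kc = 620, so the forward reaction proceeds.

in the forward direction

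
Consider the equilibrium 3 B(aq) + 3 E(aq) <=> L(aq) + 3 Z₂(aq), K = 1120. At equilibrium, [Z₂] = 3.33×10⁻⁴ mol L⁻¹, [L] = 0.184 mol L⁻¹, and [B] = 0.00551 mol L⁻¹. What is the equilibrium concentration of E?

[E] = 0.00331 mol L⁻¹

At equilibrium, K = [L]·[Z₂]³ / ([B]³·[E]³) = 1120.
(0.184)·(3.33×10⁻⁴)³ / ((0.00551)³·([E])³) = 1120
[E]³ = 3.63×10⁻⁸ ⇒ [E] = 0.00331 mol L⁻¹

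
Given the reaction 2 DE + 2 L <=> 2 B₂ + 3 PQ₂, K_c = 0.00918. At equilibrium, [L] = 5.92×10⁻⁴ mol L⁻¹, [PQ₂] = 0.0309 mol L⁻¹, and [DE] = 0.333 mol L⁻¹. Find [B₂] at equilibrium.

At equilibrium, K_c = [B₂]²·[PQ₂]³ / ([DE]²·[L]²) = 0.00918.
([B₂])²·(0.0309)³ / ((0.333)²·(5.92×10⁻⁴)²) = 0.00918
[B₂]² = 1.21×10⁻⁵ ⇒ [B₂] = 0.00348 mol L⁻¹

[B₂] = 0.00348 mol L⁻¹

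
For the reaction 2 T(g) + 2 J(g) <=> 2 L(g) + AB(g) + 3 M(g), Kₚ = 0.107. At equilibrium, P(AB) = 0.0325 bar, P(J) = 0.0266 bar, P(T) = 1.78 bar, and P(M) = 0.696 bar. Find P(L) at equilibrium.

P(L) = 0.148 bar

At equilibrium, Kₚ = P(L)²·P(AB)·P(M)³ / (P(T)²·P(J)²) = 0.107.
(P(L))²·(0.0325)·(0.696)³ / ((1.78)²·(0.0266)²) = 0.107
P(L)² = 0.0219 ⇒ P(L) = 0.148 bar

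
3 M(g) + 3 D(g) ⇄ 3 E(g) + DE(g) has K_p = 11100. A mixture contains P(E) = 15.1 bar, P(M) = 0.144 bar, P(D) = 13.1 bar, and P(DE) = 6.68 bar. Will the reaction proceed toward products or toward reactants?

Q_p = P(E)³·P(DE) / (P(M)³·P(D)³) = (15.1)³·(6.68) / ((0.144)³·(13.1)³) = 3430
Q_p = 3430 < K_p = 11100, so the forward reaction proceeds.

in the forward direction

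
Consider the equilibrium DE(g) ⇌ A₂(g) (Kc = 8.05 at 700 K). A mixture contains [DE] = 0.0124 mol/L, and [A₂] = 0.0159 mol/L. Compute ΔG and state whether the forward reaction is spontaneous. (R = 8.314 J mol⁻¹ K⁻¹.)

Qc = [A₂] / [DE] = (0.0159) / (0.0124) = 1.28
ΔG = RT ln(Qc/Kc) = (8.314 J mol⁻¹ K⁻¹)(700 K) × ln(1.28/8.05)
   = (5.820 kJ/mol)(-1.839) = -10.7 kJ/mol
ΔG < 0, so the forward reaction is spontaneous (proceeds forward).

ΔG = -10.7 kJ/mol; the forward reaction is spontaneous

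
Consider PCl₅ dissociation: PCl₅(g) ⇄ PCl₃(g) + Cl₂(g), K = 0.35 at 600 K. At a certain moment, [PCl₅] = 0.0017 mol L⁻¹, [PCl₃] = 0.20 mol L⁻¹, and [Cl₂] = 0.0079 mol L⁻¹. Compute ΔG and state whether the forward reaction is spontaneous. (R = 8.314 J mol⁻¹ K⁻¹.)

Q = [PCl₃]·[Cl₂] / [PCl₅] = (0.20)·(0.0079) / (0.0017) = 0.929
ΔG = RT ln(Q/K) = (8.314 J mol⁻¹ K⁻¹)(600 K) × ln(0.929/0.35)
   = (4.988 kJ/mol)(0.9762) = 4.87 kJ/mol
ΔG > 0, so the forward reaction is non-spontaneous (proceeds in reverse).

ΔG = 4.87 kJ/mol; the forward reaction is non-spontaneous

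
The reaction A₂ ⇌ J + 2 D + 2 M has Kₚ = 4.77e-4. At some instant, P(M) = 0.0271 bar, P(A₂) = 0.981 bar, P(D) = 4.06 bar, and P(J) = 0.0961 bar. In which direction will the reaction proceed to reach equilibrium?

to the left

Qₚ = P(J)·P(D)²·P(M)² / P(A₂) = (0.0961)·(4.06)²·(0.0271)² / (0.981) = 0.00119
Qₚ = 0.00119 > Kₚ = 4.77e-4, so the reverse reaction proceeds.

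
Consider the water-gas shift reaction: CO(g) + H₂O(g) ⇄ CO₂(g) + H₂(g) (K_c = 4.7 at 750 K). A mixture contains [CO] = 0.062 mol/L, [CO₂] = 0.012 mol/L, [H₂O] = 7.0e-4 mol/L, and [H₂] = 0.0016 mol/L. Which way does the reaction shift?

Q_c = [CO₂]·[H₂] / ([CO]·[H₂O]) = (0.012)·(0.0016) / ((0.062)·(7.0e-4)) = 0.44
Q_c = 0.44 < K_c = 4.7, so the forward reaction proceeds.

in the forward direction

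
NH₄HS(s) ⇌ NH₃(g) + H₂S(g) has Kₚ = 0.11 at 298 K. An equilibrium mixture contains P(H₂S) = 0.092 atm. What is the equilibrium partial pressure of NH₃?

P(NH₃) = 1.2 atm

(NH₄HS is a pure solid — omitted from Kₚ.)
At equilibrium, Kₚ = P(NH₃)·P(H₂S) = 0.11.
(P(NH₃))·(0.092) = 0.11
P(NH₃) = 1.20 = 1.2 atm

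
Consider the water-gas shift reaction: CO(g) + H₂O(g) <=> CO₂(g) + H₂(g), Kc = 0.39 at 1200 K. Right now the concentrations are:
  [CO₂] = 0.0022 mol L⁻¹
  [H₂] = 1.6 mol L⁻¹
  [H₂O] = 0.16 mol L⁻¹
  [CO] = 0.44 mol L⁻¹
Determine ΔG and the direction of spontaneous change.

Qc = [CO₂]·[H₂] / ([CO]·[H₂O]) = (0.0022)·(1.6) / ((0.44)·(0.16)) = 0.0500
ΔG = RT ln(Qc/Kc) = (8.314 J mol⁻¹ K⁻¹)(1200 K) × ln(0.0500/0.39)
   = (9.977 kJ/mol)(-2.054) = -20.5 kJ/mol
ΔG < 0, so the forward reaction is spontaneous (proceeds forward).

ΔG = -20.5 kJ/mol; the forward reaction is spontaneous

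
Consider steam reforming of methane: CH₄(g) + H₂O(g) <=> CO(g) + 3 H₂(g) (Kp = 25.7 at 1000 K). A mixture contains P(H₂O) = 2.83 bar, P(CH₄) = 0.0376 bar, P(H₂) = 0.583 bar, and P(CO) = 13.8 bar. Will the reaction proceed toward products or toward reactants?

no net change (already at equilibrium)

Qp = P(CO)·P(H₂)³ / (P(CH₄)·P(H₂O)) = (13.8)·(0.583)³ / ((0.0376)·(2.83)) = 25.7
Qp = 25.7 = Kp, so the system is already at equilibrium.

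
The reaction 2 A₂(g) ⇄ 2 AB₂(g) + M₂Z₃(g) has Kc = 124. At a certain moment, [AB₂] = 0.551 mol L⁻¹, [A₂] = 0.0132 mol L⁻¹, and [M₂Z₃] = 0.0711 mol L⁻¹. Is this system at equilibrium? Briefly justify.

Qc = [AB₂]²·[M₂Z₃] / [A₂]² = (0.551)²·(0.0711) / (0.0132)² = 124
Qc = 124 = Kc; the system is at equilibrium.

yes, at equilibrium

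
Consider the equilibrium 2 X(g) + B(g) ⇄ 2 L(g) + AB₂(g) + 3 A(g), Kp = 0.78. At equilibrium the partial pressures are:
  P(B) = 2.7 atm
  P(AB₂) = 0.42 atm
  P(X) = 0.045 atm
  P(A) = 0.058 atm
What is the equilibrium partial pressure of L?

P(L) = 7.2 atm

At equilibrium, Kp = P(L)²·P(AB₂)·P(A)³ / (P(X)²·P(B)) = 0.78.
(P(L))²·(0.42)·(0.058)³ / ((0.045)²·(2.7)) = 0.78
P(L)² = 52.0 ⇒ P(L) = 7.2 atm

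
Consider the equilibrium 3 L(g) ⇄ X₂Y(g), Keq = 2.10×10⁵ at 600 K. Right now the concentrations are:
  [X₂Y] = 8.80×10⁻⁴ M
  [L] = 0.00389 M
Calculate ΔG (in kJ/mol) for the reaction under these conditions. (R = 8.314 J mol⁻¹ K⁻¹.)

ΔG = -13.2 kJ/mol

Q = [X₂Y] / [L]³ = (8.80×10⁻⁴) / (0.00389)³ = 14900
ΔG = RT ln(Q/Keq) = (8.314 J mol⁻¹ K⁻¹)(600 K) × ln(14900/2.10×10⁵)
   = (4.988 kJ/mol)(-2.646) = -13.2 kJ/mol
ΔG < 0, so the forward reaction is spontaneous (proceeds forward).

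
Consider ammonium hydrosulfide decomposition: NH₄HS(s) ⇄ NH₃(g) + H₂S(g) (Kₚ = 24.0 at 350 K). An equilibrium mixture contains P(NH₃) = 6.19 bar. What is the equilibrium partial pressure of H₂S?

(NH₄HS is a pure solid — omitted from Kₚ.)
At equilibrium, Kₚ = P(NH₃)·P(H₂S) = 24.0.
(6.19)·(P(H₂S)) = 24.0
P(H₂S) = 3.88 bar

P(H₂S) = 3.88 bar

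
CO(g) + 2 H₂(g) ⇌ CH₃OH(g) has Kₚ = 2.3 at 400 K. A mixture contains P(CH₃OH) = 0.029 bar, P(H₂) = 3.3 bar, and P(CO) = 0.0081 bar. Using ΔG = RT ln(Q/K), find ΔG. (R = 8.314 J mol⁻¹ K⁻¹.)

Qₚ = P(CH₃OH) / (P(CO)·P(H₂)²) = (0.029) / ((0.0081)·(3.3)²) = 0.329
ΔG = RT ln(Qₚ/Kₚ) = (8.314 J mol⁻¹ K⁻¹)(400 K) × ln(0.329/2.3)
   = (3.326 kJ/mol)(-1.945) = -6.47 kJ/mol
ΔG < 0, so the forward reaction is spontaneous (proceeds forward).

ΔG = -6.47 kJ/mol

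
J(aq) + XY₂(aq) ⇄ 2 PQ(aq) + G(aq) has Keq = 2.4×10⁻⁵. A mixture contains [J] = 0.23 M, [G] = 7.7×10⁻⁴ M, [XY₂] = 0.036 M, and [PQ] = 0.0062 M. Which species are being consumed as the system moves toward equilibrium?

J, XY₂ (reactants)

Q = [PQ]²·[G] / ([J]·[XY₂]) = (0.0062)²·(7.7×10⁻⁴) / ((0.23)·(0.036)) = 3.6×10⁻⁶
Q = 3.6×10⁻⁶ < Keq = 2.4×10⁻⁵: net forward reaction.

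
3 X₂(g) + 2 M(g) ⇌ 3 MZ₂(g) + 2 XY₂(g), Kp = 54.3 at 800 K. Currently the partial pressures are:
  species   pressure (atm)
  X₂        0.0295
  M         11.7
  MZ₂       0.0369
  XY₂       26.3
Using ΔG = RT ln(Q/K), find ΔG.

Qp = P(MZ₂)³·P(XY₂)² / (P(X₂)³·P(M)²) = (0.0369)³·(26.3)² / ((0.0295)³·(11.7)²) = 9.89
ΔG = RT ln(Qp/Kp) = (8.314 J mol⁻¹ K⁻¹)(800 K) × ln(9.89/54.3)
   = (6.651 kJ/mol)(-1.703) = -11.3 kJ/mol
ΔG < 0, so the forward reaction is spontaneous (proceeds forward).

ΔG = -11.3 kJ/mol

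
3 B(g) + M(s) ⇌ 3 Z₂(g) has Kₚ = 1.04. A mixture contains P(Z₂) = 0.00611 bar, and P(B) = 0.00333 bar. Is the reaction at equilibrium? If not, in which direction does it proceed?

reverse (toward reactants)

(M is a pure solid — omitted from Qₚ.)
Qₚ = P(Z₂)³ / P(B)³ = (0.00611)³ / (0.00333)³ = 6.18
Qₚ = 6.18 > Kₚ = 1.04, so the reverse reaction proceeds.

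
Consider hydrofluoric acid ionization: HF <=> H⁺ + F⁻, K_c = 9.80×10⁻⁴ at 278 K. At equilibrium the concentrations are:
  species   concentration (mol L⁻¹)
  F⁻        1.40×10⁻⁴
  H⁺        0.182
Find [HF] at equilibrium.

[HF] = 0.0260 mol L⁻¹

At equilibrium, K_c = [H⁺]·[F⁻] / [HF] = 9.80×10⁻⁴.
(0.182)·(1.40×10⁻⁴) / ([HF]) = 9.80×10⁻⁴
[HF] = 0.0260 mol L⁻¹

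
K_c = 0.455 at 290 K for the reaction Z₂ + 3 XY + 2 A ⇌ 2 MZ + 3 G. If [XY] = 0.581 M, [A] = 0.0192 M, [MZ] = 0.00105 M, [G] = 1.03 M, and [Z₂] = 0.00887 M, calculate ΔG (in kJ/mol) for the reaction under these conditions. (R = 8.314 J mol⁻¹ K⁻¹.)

Q_c = [MZ]²·[G]³ / ([Z₂]·[XY]³·[A]²) = (0.00105)²·(1.03)³ / ((0.00887)·(0.581)³·(0.0192)²) = 1.88
ΔG = RT ln(Q_c/K_c) = (8.314 J mol⁻¹ K⁻¹)(290 K) × ln(1.88/0.455)
   = (2.411 kJ/mol)(1.419) = 3.42 kJ/mol
ΔG > 0, so the forward reaction is non-spontaneous (proceeds in reverse).

ΔG = 3.42 kJ/mol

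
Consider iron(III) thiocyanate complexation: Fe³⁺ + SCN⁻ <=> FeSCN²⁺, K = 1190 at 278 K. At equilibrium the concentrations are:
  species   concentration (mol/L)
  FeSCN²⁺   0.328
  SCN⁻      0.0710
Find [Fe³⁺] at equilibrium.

[Fe³⁺] = 0.00388 mol/L

At equilibrium, K = [FeSCN²⁺] / ([Fe³⁺]·[SCN⁻]) = 1190.
(0.328) / (([Fe³⁺])·(0.0710)) = 1190
[Fe³⁺] = 0.00388 mol/L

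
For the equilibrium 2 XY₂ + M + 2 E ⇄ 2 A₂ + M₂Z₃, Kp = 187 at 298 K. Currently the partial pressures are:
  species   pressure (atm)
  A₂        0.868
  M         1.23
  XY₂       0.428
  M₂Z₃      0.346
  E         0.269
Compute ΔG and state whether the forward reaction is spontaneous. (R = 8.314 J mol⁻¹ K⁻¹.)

ΔG = -6.09 kJ/mol; the forward reaction is spontaneous

Qp = P(A₂)²·P(M₂Z₃) / (P(XY₂)²·P(M)·P(E)²) = (0.868)²·(0.346) / ((0.428)²·(1.23)·(0.269)²) = 16.0
ΔG = RT ln(Qp/Kp) = (8.314 J mol⁻¹ K⁻¹)(298 K) × ln(16.0/187)
   = (2.478 kJ/mol)(-2.459) = -6.09 kJ/mol
ΔG < 0, so the forward reaction is spontaneous (proceeds forward).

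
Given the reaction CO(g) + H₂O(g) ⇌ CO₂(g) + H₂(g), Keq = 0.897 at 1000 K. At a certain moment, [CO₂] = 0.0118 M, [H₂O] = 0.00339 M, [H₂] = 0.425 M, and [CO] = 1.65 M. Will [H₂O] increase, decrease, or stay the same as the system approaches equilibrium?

stay the same

Q = [CO₂]·[H₂] / ([CO]·[H₂O]) = (0.0118)·(0.425) / ((1.65)·(0.00339)) = 0.897
Q = 0.897 = Keq; the system is at equilibrium.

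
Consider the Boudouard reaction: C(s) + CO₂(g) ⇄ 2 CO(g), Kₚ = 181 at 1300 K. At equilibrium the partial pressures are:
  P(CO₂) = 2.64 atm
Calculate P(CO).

(C is a pure solid — omitted from Kₚ.)
At equilibrium, Kₚ = P(CO)² / P(CO₂) = 181.
(P(CO))² / (2.64) = 181
P(CO)² = 478 ⇒ P(CO) = 21.9 atm

P(CO) = 21.9 atm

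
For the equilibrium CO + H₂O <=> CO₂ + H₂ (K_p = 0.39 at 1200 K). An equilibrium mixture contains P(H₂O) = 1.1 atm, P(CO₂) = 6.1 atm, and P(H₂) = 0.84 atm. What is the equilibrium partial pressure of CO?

P(CO) = 12 atm

At equilibrium, K_p = P(CO₂)·P(H₂) / (P(CO)·P(H₂O)) = 0.39.
(6.1)·(0.84) / ((P(CO))·(1.1)) = 0.39
P(CO) = 11.9 = 12 atm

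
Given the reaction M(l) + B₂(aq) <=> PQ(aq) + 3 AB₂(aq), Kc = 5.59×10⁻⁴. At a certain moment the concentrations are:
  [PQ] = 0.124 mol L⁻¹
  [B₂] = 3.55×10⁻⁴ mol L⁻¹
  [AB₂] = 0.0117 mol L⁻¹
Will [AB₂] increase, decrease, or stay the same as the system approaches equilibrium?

stay the same

(M is a pure liquid — omitted from Qc.)
Qc = [PQ]·[AB₂]³ / [B₂] = (0.124)·(0.0117)³ / (3.55×10⁻⁴) = 5.59×10⁻⁴
Qc = 5.59×10⁻⁴ = Kc; the system is at equilibrium.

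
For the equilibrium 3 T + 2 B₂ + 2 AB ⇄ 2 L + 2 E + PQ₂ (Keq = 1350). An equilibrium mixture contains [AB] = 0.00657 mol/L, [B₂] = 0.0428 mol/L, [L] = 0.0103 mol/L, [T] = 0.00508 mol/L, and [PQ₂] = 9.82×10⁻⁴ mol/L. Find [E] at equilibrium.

[E] = 0.0116 mol/L

At equilibrium, Keq = [L]²·[E]²·[PQ₂] / ([T]³·[B₂]²·[AB]²) = 1350.
(0.0103)²·([E])²·(9.82×10⁻⁴) / ((0.00508)³·(0.0428)²·(0.00657)²) = 1350
[E]² = 1.34×10⁻⁴ ⇒ [E] = 0.0116 mol/L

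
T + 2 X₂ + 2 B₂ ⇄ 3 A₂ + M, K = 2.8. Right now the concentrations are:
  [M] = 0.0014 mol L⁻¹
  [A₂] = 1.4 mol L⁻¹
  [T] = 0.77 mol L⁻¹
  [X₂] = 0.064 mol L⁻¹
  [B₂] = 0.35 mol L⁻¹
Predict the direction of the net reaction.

Q = [A₂]³·[M] / ([T]·[X₂]²·[B₂]²) = (1.4)³·(0.0014) / ((0.77)·(0.064)²·(0.35)²) = 9.9
Q = 9.9 > K = 2.8, so the reverse reaction proceeds.

reverse (toward reactants)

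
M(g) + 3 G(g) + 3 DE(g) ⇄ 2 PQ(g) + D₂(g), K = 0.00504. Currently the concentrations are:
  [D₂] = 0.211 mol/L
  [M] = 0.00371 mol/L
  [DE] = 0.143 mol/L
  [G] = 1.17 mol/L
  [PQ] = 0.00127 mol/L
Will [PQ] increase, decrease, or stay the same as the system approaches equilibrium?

Q = [PQ]²·[D₂] / ([M]·[G]³·[DE]³) = (0.00127)²·(0.211) / ((0.00371)·(1.17)³·(0.143)³) = 0.0196
Q = 0.0196 > K = 0.00504: net reverse reaction.
PQ is a product, so it decreases.

decrease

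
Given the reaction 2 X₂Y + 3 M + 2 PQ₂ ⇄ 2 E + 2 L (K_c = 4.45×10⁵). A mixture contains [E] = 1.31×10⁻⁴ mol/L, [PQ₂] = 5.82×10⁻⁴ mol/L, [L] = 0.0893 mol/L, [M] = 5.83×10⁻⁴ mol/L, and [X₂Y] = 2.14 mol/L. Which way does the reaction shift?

Q_c = [E]²·[L]² / ([X₂Y]²·[M]³·[PQ₂]²) = (1.31×10⁻⁴)²·(0.0893)² / ((2.14)²·(5.83×10⁻⁴)³·(5.82×10⁻⁴)²) = 4.45×10⁵
Q_c = 4.45×10⁵ = K_c, so the system is already at equilibrium.

no net change (already at equilibrium)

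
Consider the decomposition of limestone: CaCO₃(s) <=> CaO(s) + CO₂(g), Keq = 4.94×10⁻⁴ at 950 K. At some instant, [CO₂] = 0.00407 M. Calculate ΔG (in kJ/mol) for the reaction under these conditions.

(CaCO₃, CaO are pure solids — omitted from Q.)
Q = [CO₂] = 0.00407
ΔG = RT ln(Q/Keq) = (8.314 J mol⁻¹ K⁻¹)(950 K) × ln(0.00407/4.94×10⁻⁴)
   = (7.898 kJ/mol)(2.109) = 16.7 kJ/mol
ΔG > 0, so the forward reaction is non-spontaneous (proceeds in reverse).

ΔG = 16.7 kJ/mol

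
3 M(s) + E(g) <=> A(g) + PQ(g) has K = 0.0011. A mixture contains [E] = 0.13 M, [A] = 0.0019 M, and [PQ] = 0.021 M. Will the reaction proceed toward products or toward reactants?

in the forward direction

(M is a pure solid — omitted from Q.)
Q = [A]·[PQ] / [E] = (0.0019)·(0.021) / (0.13) = 3.1×10⁻⁴
Q = 3.1×10⁻⁴ < K = 0.0011, so the forward reaction proceeds.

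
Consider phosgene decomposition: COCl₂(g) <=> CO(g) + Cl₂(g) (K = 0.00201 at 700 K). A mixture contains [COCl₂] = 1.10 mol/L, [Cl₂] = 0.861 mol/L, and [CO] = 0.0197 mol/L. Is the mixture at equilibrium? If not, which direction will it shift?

no; Q > K, reaction proceeds in reverse

Q = [CO]·[Cl₂] / [COCl₂] = (0.0197)·(0.861) / (1.10) = 0.0154
Q = 0.0154 > K = 0.00201: net reverse reaction.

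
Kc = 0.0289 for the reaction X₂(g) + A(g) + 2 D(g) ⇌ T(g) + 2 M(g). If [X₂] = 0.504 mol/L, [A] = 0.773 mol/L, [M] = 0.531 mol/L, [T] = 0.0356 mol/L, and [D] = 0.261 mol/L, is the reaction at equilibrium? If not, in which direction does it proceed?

Qc = [T]·[M]² / ([X₂]·[A]·[D]²) = (0.0356)·(0.531)² / ((0.504)·(0.773)·(0.261)²) = 0.378
Qc = 0.378 > Kc = 0.0289, so the reverse reaction proceeds.

toward reactants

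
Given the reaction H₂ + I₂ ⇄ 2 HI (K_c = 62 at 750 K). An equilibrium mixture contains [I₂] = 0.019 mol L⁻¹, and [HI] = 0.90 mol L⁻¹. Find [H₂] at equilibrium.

[H₂] = 0.69 mol L⁻¹

At equilibrium, K_c = [HI]² / ([H₂]·[I₂]) = 62.
(0.90)² / (([H₂])·(0.019)) = 62
[H₂] = 0.688 = 0.69 mol L⁻¹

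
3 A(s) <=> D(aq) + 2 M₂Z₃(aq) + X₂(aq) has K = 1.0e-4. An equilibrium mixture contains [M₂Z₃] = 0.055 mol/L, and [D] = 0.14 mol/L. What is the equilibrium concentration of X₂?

[X₂] = 0.24 mol/L

(A is a pure solid — omitted from K.)
At equilibrium, K = [D]·[M₂Z₃]²·[X₂] = 1.0e-4.
(0.14)·(0.055)²·([X₂]) = 1.0e-4
[X₂] = 0.236 = 0.24 mol/L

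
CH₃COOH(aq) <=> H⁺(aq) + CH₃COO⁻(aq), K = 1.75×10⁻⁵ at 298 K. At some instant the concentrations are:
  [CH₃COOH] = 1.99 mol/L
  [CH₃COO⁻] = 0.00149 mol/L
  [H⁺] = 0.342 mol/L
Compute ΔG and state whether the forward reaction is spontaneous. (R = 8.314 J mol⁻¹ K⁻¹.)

Q = [H⁺]·[CH₃COO⁻] / [CH₃COOH] = (0.342)·(0.00149) / (1.99) = 2.56×10⁻⁴
ΔG = RT ln(Q/K) = (8.314 J mol⁻¹ K⁻¹)(298 K) × ln(2.56×10⁻⁴/1.75×10⁻⁵)
   = (2.478 kJ/mol)(2.683) = 6.65 kJ/mol
ΔG > 0, so the forward reaction is non-spontaneous (proceeds in reverse).

ΔG = 6.65 kJ/mol; the forward reaction is non-spontaneous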